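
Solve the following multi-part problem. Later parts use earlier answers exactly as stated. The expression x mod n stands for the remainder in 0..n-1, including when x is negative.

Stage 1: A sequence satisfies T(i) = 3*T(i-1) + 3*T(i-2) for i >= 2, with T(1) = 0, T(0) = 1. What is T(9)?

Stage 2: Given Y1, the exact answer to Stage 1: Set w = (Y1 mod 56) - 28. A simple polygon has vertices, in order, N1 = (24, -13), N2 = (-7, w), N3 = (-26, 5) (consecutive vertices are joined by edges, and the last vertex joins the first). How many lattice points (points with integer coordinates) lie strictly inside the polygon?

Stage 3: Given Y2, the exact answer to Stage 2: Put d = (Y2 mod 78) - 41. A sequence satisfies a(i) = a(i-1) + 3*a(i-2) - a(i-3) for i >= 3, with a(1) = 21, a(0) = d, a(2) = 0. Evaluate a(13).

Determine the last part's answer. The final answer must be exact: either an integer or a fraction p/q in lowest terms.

Stage 1: T(2) = 3*(0) + 3*(1) = 3; iterating: T(2)=3, T(3)=9, T(4)=36, T(5)=135, T(6)=513, T(7)=1944, T(8)=7371, T(9)=27945; answer 27945
Stage 2: Y1 = 27945; w = -27; cross terms: (24*-27 - -7*-13)=-739, (-7*5 - -26*-27)=-737, (-26*-13 - 24*5)=218; twice the area = |-1258| = 1258; area = 629; boundary points = 1 + 1 + 2 = 4; strictly interior points = area - boundary/2 + 1 = 628; answer 628
Stage 3: Y2 = 628; d = -37; a(3) = 1*(0) + 3*(21) - 1*(-37) = 100; iterating: a(3)=100, a(4)=79, a(5)=379, a(6)=516, a(7)=1574, a(8)=2743, a(9)=6949, a(10)=13604, a(11)=31708, a(12)=65571, a(13)=147091; answer 147091

147091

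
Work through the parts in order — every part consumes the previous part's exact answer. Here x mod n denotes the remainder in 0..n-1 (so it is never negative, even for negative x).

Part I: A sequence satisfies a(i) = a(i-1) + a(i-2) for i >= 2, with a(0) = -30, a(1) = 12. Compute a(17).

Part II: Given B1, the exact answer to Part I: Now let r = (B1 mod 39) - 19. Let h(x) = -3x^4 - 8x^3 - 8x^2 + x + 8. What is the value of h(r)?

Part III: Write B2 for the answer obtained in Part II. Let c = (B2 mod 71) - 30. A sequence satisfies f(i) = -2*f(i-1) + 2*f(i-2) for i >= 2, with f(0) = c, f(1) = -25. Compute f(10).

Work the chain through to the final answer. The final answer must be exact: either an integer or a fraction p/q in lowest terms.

Part I: a(2) = 1*(12) + 1*(-30) = -18; iterating: a(2)=-18, a(3)=-6, a(4)=-24, a(5)=-30, a(6)=-54, a(7)=-84, a(8)=-138, a(9)=-222, a(10)=-360, a(11)=-582, a(12)=-942, a(13)=-1524, a(14)=-2466, a(15)=-3990, a(16)=-6456, a(17)=-10446; answer -10446
Part II: B1 = -10446; r = -13; -3*(-13)^4 - 8*(-13)^3 - 8*(-13)^2 + 1*(-13)^1 + 8 = (-85683) + (17576) + (-1352) + (-13) + (8) = -69464; answer -69464
Part III: B2 = -69464; c = 15; f(2) = -2*(-25) + 2*(15) = 80; iterating: f(2)=80, f(3)=-210, f(4)=580, f(5)=-1580, f(6)=4320, f(7)=-11800, f(8)=32240, f(9)=-88080, f(10)=240640; answer 240640

240640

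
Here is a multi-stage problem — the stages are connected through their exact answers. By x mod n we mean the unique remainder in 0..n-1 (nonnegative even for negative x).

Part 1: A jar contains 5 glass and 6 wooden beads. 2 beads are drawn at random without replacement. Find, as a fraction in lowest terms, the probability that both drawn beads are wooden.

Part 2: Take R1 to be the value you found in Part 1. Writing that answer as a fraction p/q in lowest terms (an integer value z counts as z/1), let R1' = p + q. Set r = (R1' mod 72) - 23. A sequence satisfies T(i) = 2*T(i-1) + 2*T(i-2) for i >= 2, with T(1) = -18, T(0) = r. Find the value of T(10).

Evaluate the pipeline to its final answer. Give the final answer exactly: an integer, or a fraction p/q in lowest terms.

Part 1: total draws C(11,2) = 55; favorable C(6,2) = 15; P = 3/11; answer 3/11
Part 2: R1 = 3/11; threaded value p + q = 14; r = -9; T(2) = 2*(-18) + 2*(-9) = -54; iterating: T(2)=-54, T(3)=-144, T(4)=-396, T(5)=-1080, T(6)=-2952, T(7)=-8064, T(8)=-22032, T(9)=-60192, T(10)=-164448; answer -164448

-164448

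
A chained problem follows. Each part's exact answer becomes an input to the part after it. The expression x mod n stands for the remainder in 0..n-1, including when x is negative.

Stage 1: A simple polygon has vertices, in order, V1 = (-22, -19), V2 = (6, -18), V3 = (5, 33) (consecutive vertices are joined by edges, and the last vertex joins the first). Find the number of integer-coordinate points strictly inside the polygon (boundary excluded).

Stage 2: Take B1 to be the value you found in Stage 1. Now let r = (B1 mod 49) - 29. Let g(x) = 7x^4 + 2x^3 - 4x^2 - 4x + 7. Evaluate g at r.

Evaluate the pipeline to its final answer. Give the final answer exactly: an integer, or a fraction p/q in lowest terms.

Stage 1: cross terms: (-22*-18 - 6*-19)=510, (6*33 - 5*-18)=288, (5*-19 - -22*33)=631; twice the area = |1429| = 1429; area = 1429/2; boundary points = 1 + 1 + 1 = 3; strictly interior points = area - boundary/2 + 1 = 714; answer 714
Stage 2: B1 = 714; r = -1; 7*(-1)^4 + 2*(-1)^3 - 4*(-1)^2 - 4*(-1)^1 + 7 = (7) + (-2) + (-4) + (4) + (7) = 12; answer 12

12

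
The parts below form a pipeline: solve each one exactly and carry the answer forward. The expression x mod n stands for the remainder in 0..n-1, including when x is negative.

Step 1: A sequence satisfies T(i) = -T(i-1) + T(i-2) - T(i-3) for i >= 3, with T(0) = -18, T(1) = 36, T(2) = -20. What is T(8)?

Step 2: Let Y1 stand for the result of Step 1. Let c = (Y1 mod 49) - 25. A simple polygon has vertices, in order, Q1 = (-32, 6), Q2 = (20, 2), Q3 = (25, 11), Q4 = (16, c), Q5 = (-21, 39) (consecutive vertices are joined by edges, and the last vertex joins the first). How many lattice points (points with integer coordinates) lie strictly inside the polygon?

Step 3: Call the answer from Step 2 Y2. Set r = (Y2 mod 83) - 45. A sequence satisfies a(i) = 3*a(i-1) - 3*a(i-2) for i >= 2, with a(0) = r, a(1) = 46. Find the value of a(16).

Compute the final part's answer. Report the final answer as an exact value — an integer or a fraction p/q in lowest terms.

590490

Step 1: T(3) = -1*(-20) + 1*(36) - 1*(-18) = 74; iterating: T(3)=74, T(4)=-130, T(5)=224, T(6)=-428, T(7)=782, T(8)=-1434; answer -1434
Step 2: Y1 = -1434; c = 11; cross terms: (-32*2 - 20*6)=-184, (20*11 - 25*2)=170, (25*11 - 16*11)=99, (16*39 - -21*11)=855, (-21*6 - -32*39)=1122; twice the area = |2062| = 2062; area = 1031; boundary points = 4 + 1 + 9 + 1 + 11 = 26; strictly interior points = area - boundary/2 + 1 = 1019; answer 1019
Step 3: Y2 = 1019; r = -22; a(2) = 3*(46) - 3*(-22) = 204; iterating: a(2)=204, a(3)=474, a(4)=810, a(5)=1008, a(6)=594, a(7)=-1242, a(8)=-5508, a(9)=-12798, a(10)=-21870, a(11)=-27216, a(12)=-16038, a(13)=33534, a(14)=148716, a(15)=345546, a(16)=590490; answer 590490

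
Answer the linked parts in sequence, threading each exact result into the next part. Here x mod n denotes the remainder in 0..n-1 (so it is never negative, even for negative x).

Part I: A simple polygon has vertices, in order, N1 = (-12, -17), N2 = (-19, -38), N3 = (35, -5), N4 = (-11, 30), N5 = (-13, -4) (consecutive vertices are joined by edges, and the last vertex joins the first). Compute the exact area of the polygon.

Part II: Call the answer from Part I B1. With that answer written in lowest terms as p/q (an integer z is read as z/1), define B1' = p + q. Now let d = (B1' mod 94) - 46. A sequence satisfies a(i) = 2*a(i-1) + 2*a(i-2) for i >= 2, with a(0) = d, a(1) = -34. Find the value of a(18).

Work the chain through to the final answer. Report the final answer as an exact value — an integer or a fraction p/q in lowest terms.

-234710528

Part I: cross terms: (-12*-38 - -19*-17)=133, (-19*-5 - 35*-38)=1425, (35*30 - -11*-5)=995, (-11*-4 - -13*30)=434, (-13*-17 - -12*-4)=173; twice the area = |3160| = 3160; area = 1580; answer 1580
Part II: B1 = 1580; threaded value p + q = 1581; d = 31; a(2) = 2*(-34) + 2*(31) = -6; iterating: a(2)=-6, a(3)=-80, a(4)=-172, a(5)=-504, a(6)=-1352, a(7)=-3712, a(8)=-10128, a(9)=-27680, a(10)=-75616, a(11)=-206592, a(12)=-564416, a(13)=-1542016, a(14)=-4212864, a(15)=-11509760, a(16)=-31445248, a(17)=-85910016, a(18)=-234710528; answer -234710528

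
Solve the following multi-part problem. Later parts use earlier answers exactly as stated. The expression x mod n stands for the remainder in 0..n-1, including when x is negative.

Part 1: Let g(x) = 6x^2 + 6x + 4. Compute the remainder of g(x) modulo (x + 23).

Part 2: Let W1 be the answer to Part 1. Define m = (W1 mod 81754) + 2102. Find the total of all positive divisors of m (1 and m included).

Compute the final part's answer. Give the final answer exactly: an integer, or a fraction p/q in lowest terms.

10296

Part 1: remainder = value at the root: 6*(-23)^2 + 6*(-23)^1 + 4 = (3174) + (-138) + (4) = 3040; answer 3040
Part 2: W1 = 3040; m = 5142; 5142 = 2 * 3 * 857; sigma = (1 + 2) * (1 + 3) * (1 + 857) = 3 * 4 * 858 = 10296; answer 10296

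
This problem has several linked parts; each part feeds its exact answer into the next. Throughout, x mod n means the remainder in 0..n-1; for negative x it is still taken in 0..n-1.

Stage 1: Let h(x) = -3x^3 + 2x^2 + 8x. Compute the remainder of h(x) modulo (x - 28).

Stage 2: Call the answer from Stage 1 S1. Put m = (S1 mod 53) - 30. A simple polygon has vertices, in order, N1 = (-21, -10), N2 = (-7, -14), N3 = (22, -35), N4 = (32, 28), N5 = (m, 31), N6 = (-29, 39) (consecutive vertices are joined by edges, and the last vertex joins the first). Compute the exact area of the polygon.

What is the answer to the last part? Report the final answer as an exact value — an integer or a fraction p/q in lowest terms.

2663

Stage 1: remainder = value at the root: -3*(28)^3 + 2*(28)^2 + 8*(28)^1 = (-65856) + (1568) + (224) = -64064; answer -64064
Stage 2: S1 = -64064; m = -17; cross terms: (-21*-14 - -7*-10)=224, (-7*-35 - 22*-14)=553, (22*28 - 32*-35)=1736, (32*31 - -17*28)=1468, (-17*39 - -29*31)=236, (-29*-10 - -21*39)=1109; twice the area = |5326| = 5326; area = 2663; answer 2663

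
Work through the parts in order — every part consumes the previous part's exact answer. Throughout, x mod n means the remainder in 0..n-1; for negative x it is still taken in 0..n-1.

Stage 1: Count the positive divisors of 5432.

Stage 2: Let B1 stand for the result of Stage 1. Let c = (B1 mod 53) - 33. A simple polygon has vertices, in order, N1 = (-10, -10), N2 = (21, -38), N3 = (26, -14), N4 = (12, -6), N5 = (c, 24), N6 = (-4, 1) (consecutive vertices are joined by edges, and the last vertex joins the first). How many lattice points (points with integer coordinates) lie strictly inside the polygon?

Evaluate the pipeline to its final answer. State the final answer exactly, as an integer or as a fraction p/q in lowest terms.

803

Stage 1: 5432 = 2^3 * 7 * 97; number of divisors = (3+1) * (1+1) * (1+1) = 16; answer 16
Stage 2: B1 = 16; c = -17; cross terms: (-10*-38 - 21*-10)=590, (21*-14 - 26*-38)=694, (26*-6 - 12*-14)=12, (12*24 - -17*-6)=186, (-17*1 - -4*24)=79, (-4*-10 - -10*1)=50; twice the area = |1611| = 1611; area = 1611/2; boundary points = 1 + 1 + 2 + 1 + 1 + 1 = 7; strictly interior points = area - boundary/2 + 1 = 803; answer 803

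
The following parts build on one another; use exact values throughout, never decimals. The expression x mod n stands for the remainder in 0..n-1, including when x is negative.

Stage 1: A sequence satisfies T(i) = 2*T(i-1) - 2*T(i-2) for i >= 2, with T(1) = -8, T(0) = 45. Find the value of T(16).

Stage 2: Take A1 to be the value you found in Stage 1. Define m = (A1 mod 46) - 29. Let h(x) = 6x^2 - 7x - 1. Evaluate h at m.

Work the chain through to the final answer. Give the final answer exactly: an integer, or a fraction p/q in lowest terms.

Stage 1: T(2) = 2*(-8) - 2*(45) = -106; iterating: T(2)=-106, T(3)=-196, T(4)=-180, T(5)=32, T(6)=424, T(7)=784, T(8)=720, T(9)=-128, T(10)=-1696, T(11)=-3136, T(12)=-2880, T(13)=512, T(14)=6784, T(15)=12544, T(16)=11520; answer 11520
Stage 2: A1 = 11520; m = -9; 6*(-9)^2 - 7*(-9)^1 - 1 = (486) + (63) + (-1) = 548; answer 548

548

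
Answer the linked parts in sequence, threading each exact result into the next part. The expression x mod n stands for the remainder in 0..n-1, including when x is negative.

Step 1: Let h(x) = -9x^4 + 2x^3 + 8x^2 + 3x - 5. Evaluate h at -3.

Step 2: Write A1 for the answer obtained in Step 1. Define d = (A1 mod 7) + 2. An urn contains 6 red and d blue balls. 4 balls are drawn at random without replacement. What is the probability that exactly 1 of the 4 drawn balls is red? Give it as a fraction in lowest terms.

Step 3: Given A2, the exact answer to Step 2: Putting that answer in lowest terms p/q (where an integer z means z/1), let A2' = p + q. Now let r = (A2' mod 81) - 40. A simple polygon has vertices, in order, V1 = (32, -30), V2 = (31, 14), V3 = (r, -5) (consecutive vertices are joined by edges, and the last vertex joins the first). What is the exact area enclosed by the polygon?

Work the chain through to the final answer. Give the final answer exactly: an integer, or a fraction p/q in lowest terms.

Step 1: -9*(-3)^4 + 2*(-3)^3 + 8*(-3)^2 + 3*(-3)^1 - 5 = (-729) + (-54) + (72) + (-9) + (-5) = -725; answer -725
Step 2: A1 = -725; d = 5; total draws C(11,4) = 330; favorable C(6,1)*C(5,3) = 60; P = 2/11; answer 2/11
Step 3: A2 = 2/11; threaded value p + q = 13; r = -27; cross terms: (32*14 - 31*-30)=1378, (31*-5 - -27*14)=223, (-27*-30 - 32*-5)=970; twice the area = |2571| = 2571; area = 2571/2; answer 2571/2

2571/2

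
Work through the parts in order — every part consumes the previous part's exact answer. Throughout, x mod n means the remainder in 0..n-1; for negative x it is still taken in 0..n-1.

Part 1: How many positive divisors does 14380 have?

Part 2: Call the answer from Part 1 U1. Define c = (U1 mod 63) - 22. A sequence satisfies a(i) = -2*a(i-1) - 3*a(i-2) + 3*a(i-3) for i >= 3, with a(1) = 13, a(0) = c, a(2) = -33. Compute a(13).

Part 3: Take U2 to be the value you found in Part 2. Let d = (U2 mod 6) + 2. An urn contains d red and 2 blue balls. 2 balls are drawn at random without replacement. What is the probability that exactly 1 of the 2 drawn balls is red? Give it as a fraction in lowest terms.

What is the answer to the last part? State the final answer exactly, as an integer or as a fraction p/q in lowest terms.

Part 1: 14380 = 2^2 * 5 * 719; number of divisors = (2+1) * (1+1) * (1+1) = 12; answer 12
Part 2: U1 = 12; c = -10; a(3) = -2*(-33) - 3*(13) + 3*(-10) = -3; iterating: a(3)=-3, a(4)=144, a(5)=-378, a(6)=315, a(7)=936, a(8)=-3951, a(9)=6039, a(10)=2583, a(11)=-35136, a(12)=80640, a(13)=-48123; answer -48123
Part 3: U2 = -48123; d = 5; total draws C(7,2) = 21; favorable C(5,1)*C(2,1) = 10; P = 10/21; answer 10/21

10/21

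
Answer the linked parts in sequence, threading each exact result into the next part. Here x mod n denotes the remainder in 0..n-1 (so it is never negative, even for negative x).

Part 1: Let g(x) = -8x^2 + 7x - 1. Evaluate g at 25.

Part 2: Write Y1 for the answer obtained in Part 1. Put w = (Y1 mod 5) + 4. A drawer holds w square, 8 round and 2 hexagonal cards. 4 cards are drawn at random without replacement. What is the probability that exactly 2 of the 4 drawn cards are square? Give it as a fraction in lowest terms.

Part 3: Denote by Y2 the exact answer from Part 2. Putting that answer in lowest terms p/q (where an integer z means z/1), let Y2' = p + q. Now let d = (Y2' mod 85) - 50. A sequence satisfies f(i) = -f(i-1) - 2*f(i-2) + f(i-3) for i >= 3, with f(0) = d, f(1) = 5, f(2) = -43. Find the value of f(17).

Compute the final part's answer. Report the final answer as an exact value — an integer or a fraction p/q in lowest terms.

Part 1: -8*(25)^2 + 7*(25)^1 - 1 = (-5000) + (175) + (-1) = -4826; answer -4826
Part 2: Y1 = -4826; w = 8; total draws C(18,4) = 3060; favorable C(8,2)*C(10,2) = 1260; P = 7/17; answer 7/17
Part 3: Y2 = 7/17; threaded value p + q = 24; d = -26; f(3) = -1*(-43) - 2*(5) + 1*(-26) = 7; iterating: f(3)=7, f(4)=84, f(5)=-141, f(6)=-20, f(7)=386, f(8)=-487, f(9)=-305, f(10)=1665, f(11)=-1542, f(12)=-2093, f(13)=6842, f(14)=-4198, f(15)=-11579, f(16)=26817, f(17)=-7857; answer -7857

-7857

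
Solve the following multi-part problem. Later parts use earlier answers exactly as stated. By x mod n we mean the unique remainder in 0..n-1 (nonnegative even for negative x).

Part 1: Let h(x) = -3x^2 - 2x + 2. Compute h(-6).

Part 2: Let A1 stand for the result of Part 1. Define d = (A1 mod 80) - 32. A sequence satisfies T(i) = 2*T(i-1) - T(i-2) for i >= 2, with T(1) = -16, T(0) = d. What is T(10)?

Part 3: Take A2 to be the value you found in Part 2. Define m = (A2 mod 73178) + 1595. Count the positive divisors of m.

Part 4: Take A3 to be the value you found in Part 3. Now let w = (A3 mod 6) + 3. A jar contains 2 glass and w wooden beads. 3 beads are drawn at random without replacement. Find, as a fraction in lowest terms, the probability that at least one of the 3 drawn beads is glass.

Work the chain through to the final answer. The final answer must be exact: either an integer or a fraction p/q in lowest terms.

Part 1: -3*(-6)^2 - 2*(-6)^1 + 2 = (-108) + (12) + (2) = -94; answer -94
Part 2: A1 = -94; d = 34; T(2) = 2*(-16) - 1*(34) = -66; iterating: T(2)=-66, T(3)=-116, T(4)=-166, T(5)=-216, T(6)=-266, T(7)=-316, T(8)=-366, T(9)=-416, T(10)=-466; answer -466
Part 3: A2 = -466; m = 74307; 74307 = 3 * 17 * 31 * 47; number of divisors = (1+1) * (1+1) * (1+1) * (1+1) = 16; answer 16
Part 4: A3 = 16; w = 7; total draws C(9,3) = 84; complement C(7,3) = 35; favorable 84 - 35 = 49; P = 7/12; answer 7/12

7/12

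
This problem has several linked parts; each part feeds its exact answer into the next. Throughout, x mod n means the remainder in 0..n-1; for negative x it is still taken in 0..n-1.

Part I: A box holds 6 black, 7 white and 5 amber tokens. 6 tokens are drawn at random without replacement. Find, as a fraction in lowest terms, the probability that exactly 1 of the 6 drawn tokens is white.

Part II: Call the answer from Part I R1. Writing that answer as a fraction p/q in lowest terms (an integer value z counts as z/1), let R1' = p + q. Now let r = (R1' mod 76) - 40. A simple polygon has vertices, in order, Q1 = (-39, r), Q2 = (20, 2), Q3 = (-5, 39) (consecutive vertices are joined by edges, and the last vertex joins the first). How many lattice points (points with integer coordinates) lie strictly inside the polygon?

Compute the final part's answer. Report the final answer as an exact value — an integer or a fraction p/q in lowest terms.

Part I: total draws C(18,6) = 18564; favorable C(7,1)*C(11,5) = 3234; P = 77/442; answer 77/442
Part II: R1 = 77/442; threaded value p + q = 519; r = 23; cross terms: (-39*2 - 20*23)=-538, (20*39 - -5*2)=790, (-5*23 - -39*39)=1406; twice the area = |1658| = 1658; area = 829; boundary points = 1 + 1 + 2 = 4; strictly interior points = area - boundary/2 + 1 = 828; answer 828

828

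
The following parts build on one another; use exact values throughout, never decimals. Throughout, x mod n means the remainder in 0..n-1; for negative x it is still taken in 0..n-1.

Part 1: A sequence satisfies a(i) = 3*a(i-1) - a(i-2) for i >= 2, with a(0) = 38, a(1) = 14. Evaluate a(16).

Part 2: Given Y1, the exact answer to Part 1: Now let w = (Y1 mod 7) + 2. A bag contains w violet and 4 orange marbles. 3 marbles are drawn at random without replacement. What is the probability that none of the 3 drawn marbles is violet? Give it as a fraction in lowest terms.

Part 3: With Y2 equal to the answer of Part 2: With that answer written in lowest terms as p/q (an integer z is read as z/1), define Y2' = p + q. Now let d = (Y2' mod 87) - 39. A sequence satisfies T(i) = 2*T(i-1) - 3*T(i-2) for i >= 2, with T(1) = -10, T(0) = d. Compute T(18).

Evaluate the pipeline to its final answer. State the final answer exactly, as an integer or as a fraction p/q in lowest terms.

-69329

Part 1: a(2) = 3*(14) - 1*(38) = 4; iterating: a(2)=4, a(3)=-2, a(4)=-10, a(5)=-28, a(6)=-74, a(7)=-194, a(8)=-508, a(9)=-1330, a(10)=-3482, a(11)=-9116, a(12)=-23866, a(13)=-62482, a(14)=-163580, a(15)=-428258, a(16)=-1121194; answer -1121194
Part 2: Y1 = -1121194; w = 5; total draws C(9,3) = 84; favorable C(4,3) = 4; P = 1/21; answer 1/21
Part 3: Y2 = 1/21; threaded value p + q = 22; d = -17; T(2) = 2*(-10) - 3*(-17) = 31; iterating: T(2)=31, T(3)=92, T(4)=91, T(5)=-94, T(6)=-461, T(7)=-640, T(8)=103, T(9)=2126, T(10)=3943, T(11)=1508, T(12)=-8813, T(13)=-22150, T(14)=-17861, T(15)=30728, T(16)=115039, T(17)=137894, T(18)=-69329; answer -69329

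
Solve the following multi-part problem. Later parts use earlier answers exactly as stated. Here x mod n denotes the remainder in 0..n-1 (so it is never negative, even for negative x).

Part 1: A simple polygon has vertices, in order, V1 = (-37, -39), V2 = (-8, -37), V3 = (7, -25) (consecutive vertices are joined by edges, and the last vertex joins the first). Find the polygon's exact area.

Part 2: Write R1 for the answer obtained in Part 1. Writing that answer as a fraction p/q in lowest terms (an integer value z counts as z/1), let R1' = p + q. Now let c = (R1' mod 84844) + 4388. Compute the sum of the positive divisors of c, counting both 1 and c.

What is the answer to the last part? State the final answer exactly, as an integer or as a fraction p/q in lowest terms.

10640

Part 1: cross terms: (-37*-37 - -8*-39)=1057, (-8*-25 - 7*-37)=459, (7*-39 - -37*-25)=-1198; twice the area = |318| = 318; area = 159; answer 159
Part 2: R1 = 159; threaded value p + q = 160; c = 4548; 4548 = 2^2 * 3 * 379; sigma = (1 + 2 + 4) * (1 + 3) * (1 + 379) = 7 * 4 * 380 = 10640; answer 10640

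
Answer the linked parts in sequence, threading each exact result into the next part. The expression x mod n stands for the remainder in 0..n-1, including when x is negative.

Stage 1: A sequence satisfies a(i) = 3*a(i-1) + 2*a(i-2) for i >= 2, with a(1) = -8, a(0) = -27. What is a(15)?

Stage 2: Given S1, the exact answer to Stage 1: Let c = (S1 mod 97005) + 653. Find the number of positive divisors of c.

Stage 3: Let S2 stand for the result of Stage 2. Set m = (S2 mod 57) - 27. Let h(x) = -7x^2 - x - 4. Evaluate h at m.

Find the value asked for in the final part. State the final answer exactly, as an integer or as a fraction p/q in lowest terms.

-2512

Stage 1: a(2) = 3*(-8) + 2*(-27) = -78; iterating: a(2)=-78, a(3)=-250, a(4)=-906, a(5)=-3218, a(6)=-11466, a(7)=-40834, a(8)=-145434, a(9)=-517970, a(10)=-1844778, a(11)=-6570274, a(12)=-23400378, a(13)=-83341682, a(14)=-296825802, a(15)=-1057160770; answer -1057160770
Stage 2: S1 = -1057160770; c = 97378; 97378 = 2 * 181 * 269; number of divisors = (1+1) * (1+1) * (1+1) = 8; answer 8
Stage 3: S2 = 8; m = -19; -7*(-19)^2 - 1*(-19)^1 - 4 = (-2527) + (19) + (-4) = -2512; answer -2512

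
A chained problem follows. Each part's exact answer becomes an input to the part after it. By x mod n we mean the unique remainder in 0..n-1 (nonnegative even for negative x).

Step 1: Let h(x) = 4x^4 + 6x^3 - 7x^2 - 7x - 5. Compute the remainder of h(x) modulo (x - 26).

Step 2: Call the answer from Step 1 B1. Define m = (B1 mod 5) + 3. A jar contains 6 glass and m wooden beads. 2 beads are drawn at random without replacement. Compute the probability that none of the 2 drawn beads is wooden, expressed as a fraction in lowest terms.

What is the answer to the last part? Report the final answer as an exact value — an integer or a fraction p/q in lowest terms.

Step 1: remainder = value at the root: 4*(26)^4 + 6*(26)^3 - 7*(26)^2 - 7*(26)^1 - 5 = (1827904) + (105456) + (-4732) + (-182) + (-5) = 1928441; answer 1928441
Step 2: B1 = 1928441; m = 4; total draws C(10,2) = 45; favorable C(6,2) = 15; P = 1/3; answer 1/3

1/3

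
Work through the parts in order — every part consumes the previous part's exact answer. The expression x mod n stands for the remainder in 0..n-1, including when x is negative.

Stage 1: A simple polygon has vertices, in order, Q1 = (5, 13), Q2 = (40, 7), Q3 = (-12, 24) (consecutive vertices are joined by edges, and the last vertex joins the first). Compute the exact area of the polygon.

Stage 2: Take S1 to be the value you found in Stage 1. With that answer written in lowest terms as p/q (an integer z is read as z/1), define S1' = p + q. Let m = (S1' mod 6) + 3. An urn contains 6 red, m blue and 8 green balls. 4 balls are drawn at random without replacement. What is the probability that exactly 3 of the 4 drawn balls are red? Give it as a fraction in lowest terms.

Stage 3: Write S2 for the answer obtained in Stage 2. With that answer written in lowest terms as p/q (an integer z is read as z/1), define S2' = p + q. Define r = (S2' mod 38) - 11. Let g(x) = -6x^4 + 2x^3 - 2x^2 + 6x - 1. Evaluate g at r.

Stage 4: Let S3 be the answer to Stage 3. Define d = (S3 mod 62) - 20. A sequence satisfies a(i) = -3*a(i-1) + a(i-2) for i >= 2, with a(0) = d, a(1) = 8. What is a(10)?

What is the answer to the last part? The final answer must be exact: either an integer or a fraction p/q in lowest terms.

Stage 1: cross terms: (5*7 - 40*13)=-485, (40*24 - -12*7)=1044, (-12*13 - 5*24)=-276; twice the area = |283| = 283; area = 283/2; answer 283/2
Stage 2: S1 = 283/2; threaded value p + q = 285; m = 6; total draws C(20,4) = 4845; favorable C(6,3)*C(14,1) = 280; P = 56/969; answer 56/969
Stage 3: S2 = 56/969; threaded value p + q = 1025; r = 26; -6*(26)^4 + 2*(26)^3 - 2*(26)^2 + 6*(26)^1 - 1 = (-2741856) + (35152) + (-1352) + (156) + (-1) = -2707901; answer -2707901
Stage 4: S3 = -2707901; d = -9; a(2) = -3*(8) + 1*(-9) = -33; iterating: a(2)=-33, a(3)=107, a(4)=-354, a(5)=1169, a(6)=-3861, a(7)=12752, a(8)=-42117, a(9)=139103, a(10)=-459426; answer -459426

-459426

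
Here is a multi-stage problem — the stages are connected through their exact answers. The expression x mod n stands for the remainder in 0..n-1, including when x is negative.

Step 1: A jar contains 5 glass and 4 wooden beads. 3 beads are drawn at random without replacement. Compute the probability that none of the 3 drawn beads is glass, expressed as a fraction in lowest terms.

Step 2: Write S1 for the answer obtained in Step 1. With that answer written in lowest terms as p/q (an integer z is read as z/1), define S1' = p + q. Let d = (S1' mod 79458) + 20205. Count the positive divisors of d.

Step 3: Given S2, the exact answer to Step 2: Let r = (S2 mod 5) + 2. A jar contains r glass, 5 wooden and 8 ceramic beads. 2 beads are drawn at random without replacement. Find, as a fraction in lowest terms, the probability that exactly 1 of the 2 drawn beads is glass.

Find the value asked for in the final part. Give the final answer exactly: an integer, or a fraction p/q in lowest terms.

Step 1: total draws C(9,3) = 84; favorable C(4,3) = 4; P = 1/21; answer 1/21
Step 2: S1 = 1/21; threaded value p + q = 22; d = 20227; 20227 = 113 * 179; number of divisors = (1+1) * (1+1) = 4; answer 4
Step 3: S2 = 4; r = 6; total draws C(19,2) = 171; favorable C(6,1)*C(13,1) = 78; P = 26/57; answer 26/57

26/57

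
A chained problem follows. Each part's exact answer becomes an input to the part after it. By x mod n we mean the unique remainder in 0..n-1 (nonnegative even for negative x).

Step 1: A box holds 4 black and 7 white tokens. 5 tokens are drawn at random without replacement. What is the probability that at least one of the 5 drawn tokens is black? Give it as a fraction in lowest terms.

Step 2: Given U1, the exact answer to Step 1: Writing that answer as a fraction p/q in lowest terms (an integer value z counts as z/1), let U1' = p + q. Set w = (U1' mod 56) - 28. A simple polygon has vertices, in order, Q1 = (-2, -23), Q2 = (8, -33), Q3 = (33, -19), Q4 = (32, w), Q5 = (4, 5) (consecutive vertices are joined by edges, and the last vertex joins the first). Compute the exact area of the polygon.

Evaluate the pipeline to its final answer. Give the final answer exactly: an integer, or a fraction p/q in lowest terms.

Step 1: total draws C(11,5) = 462; complement C(7,5) = 21; favorable 462 - 21 = 441; P = 21/22; answer 21/22
Step 2: U1 = 21/22; threaded value p + q = 43; w = 15; cross terms: (-2*-33 - 8*-23)=250, (8*-19 - 33*-33)=937, (33*15 - 32*-19)=1103, (32*5 - 4*15)=100, (4*-23 - -2*5)=-82; twice the area = |2308| = 2308; area = 1154; answer 1154

1154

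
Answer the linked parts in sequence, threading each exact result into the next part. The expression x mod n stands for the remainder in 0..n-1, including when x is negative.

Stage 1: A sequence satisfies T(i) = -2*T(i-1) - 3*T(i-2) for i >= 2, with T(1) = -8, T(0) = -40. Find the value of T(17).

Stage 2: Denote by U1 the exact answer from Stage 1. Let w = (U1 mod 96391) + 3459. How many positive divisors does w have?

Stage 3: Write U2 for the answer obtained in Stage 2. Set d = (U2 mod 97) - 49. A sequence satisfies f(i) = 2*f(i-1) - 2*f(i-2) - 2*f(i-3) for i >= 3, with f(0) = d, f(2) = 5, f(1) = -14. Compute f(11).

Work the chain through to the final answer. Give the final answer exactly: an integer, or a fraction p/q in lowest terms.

Stage 1: T(2) = -2*(-8) - 3*(-40) = 136; iterating: T(2)=136, T(3)=-248, T(4)=88, T(5)=568, T(6)=-1400, T(7)=1096, T(8)=2008, T(9)=-7304, T(10)=8584, T(11)=4744, T(12)=-35240, T(13)=56248, T(14)=-6776, T(15)=-155192, T(16)=330712, T(17)=-195848; answer -195848
Stage 2: U1 = -195848; w = 96784; 96784 = 2^4 * 23 * 263; number of divisors = (4+1) * (1+1) * (1+1) = 20; answer 20
Stage 3: U2 = 20; d = -29; f(3) = 2*(5) - 2*(-14) - 2*(-29) = 96; iterating: f(3)=96, f(4)=210, f(5)=218, f(6)=-176, f(7)=-1208, f(8)=-2500, f(9)=-2232, f(10)=2952, f(11)=15368; answer 15368

15368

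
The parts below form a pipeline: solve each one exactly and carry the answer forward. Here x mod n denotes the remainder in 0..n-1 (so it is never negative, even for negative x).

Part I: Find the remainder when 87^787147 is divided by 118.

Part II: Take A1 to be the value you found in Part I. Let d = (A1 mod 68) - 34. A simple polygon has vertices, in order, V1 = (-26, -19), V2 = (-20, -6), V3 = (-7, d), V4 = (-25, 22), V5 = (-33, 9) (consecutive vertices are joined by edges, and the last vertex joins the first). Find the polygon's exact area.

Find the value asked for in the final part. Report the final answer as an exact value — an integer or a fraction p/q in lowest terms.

777/2

Part I: squarings mod 118: 87^1=87, 87^2=17, 87^4=53, 87^8=95, 87^16=57, 87^32=63, 87^64=75, 87^128=79, 87^256=105, 87^512=51, 87^1024=5, 87^2048=25, 87^4096=35, 87^8192=45, 87^16384=19, 87^32768=7, 87^65536=49, 87^131072=41, 87^262144=29, 87^524288=15; 87^787147 = 87^1 * 87^2 * 87^8 * 87^64 * 87^128 * 87^512 * 87^262144 * 87^524288 = 1 (mod 118); answer 1
Part II: A1 = 1; d = -33; cross terms: (-26*-6 - -20*-19)=-224, (-20*-33 - -7*-6)=618, (-7*22 - -25*-33)=-979, (-25*9 - -33*22)=501, (-33*-19 - -26*9)=861; twice the area = |777| = 777; area = 777/2; answer 777/2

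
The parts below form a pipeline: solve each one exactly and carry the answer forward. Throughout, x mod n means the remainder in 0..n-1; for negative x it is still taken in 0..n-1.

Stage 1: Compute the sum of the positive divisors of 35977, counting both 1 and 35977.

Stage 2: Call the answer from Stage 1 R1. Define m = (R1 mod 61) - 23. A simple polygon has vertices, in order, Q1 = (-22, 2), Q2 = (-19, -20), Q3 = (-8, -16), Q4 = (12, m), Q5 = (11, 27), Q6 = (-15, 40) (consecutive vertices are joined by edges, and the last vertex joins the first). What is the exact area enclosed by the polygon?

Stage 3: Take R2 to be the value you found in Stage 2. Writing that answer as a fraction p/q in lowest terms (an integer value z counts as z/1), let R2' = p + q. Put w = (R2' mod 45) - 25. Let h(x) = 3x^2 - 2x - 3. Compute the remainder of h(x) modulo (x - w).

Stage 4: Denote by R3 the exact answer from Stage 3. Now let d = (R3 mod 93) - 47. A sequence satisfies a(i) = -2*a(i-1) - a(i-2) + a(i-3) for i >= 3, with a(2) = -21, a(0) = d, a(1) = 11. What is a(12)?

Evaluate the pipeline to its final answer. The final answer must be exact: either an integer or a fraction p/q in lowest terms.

Stage 1: 35977 is prime, so its only divisors are 1 and 35977; sigma = 1 + 35977 = 35978; answer 35978
Stage 2: R1 = 35978; m = 26; cross terms: (-22*-20 - -19*2)=478, (-19*-16 - -8*-20)=144, (-8*26 - 12*-16)=-16, (12*27 - 11*26)=38, (11*40 - -15*27)=845, (-15*2 - -22*40)=850; twice the area = |2339| = 2339; area = 2339/2; answer 2339/2
Stage 3: R2 = 2339/2; threaded value p + q = 2341; w = -24; remainder = value at the root: 3*(-24)^2 - 2*(-24)^1 - 3 = (1728) + (48) + (-3) = 1773; answer 1773
Stage 4: R3 = 1773; d = -41; a(3) = -2*(-21) - 1*(11) + 1*(-41) = -10; iterating: a(3)=-10, a(4)=52, a(5)=-115, a(6)=168, a(7)=-169, a(8)=55, a(9)=227, a(10)=-678, a(11)=1184, a(12)=-1463; answer -1463

-1463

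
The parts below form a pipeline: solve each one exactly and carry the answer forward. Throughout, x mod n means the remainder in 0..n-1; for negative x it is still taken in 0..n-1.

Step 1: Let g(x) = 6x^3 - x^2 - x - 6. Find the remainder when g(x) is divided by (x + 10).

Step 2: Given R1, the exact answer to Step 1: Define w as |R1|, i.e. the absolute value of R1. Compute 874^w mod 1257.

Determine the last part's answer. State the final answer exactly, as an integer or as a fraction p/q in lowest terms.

1114

Step 1: remainder = value at the root: 6*(-10)^3 - 1*(-10)^2 - 1*(-10)^1 - 6 = (-6000) + (-100) + (10) + (-6) = -6096; answer -6096
Step 2: R1 = -6096; w = 6096; squarings mod 1257: 874^1=874, 874^2=877, 874^4=1102, 874^8=142, 874^16=52, 874^32=190, 874^64=904, 874^128=166, 874^256=1159, 874^512=805, 874^1024=670, 874^2048=151, 874^4096=175; 874^6096 = 874^16 * 874^64 * 874^128 * 874^256 * 874^512 * 874^1024 * 874^4096 = 1114 (mod 1257); answer 1114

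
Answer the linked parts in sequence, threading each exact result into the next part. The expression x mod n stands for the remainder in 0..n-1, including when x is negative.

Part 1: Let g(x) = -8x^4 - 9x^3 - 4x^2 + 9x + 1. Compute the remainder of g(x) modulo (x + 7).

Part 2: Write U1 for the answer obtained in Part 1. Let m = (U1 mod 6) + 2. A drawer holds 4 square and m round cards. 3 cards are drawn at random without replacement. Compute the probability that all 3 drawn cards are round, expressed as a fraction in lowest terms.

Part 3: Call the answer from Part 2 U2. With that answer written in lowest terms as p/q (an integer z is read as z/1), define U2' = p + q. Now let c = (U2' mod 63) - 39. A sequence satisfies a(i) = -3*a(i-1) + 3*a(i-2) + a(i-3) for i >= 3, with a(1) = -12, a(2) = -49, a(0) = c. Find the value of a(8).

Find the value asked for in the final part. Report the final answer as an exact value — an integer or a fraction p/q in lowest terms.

-90499

Part 1: remainder = value at the root: -8*(-7)^4 - 9*(-7)^3 - 4*(-7)^2 + 9*(-7)^1 + 1 = (-19208) + (3087) + (-196) + (-63) + (1) = -16379; answer -16379
Part 2: U1 = -16379; m = 3; total draws C(7,3) = 35; favorable C(3,3) = 1; P = 1/35; answer 1/35
Part 3: U2 = 1/35; threaded value p + q = 36; c = -3; a(3) = -3*(-49) + 3*(-12) + 1*(-3) = 108; iterating: a(3)=108, a(4)=-483, a(5)=1724, a(6)=-6513, a(7)=24228, a(8)=-90499; answer -90499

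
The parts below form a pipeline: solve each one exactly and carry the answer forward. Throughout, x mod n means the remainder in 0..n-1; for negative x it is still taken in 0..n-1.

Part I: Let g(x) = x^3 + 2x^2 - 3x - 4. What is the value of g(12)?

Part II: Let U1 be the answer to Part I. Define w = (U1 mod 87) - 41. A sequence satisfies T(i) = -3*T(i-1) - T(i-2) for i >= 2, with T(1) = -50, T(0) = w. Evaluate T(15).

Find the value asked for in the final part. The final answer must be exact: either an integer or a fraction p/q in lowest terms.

-34927969

Part I: 1*(12)^3 + 2*(12)^2 - 3*(12)^1 - 4 = (1728) + (288) + (-36) + (-4) = 1976; answer 1976
Part II: U1 = 1976; w = 21; T(2) = -3*(-50) - 1*(21) = 129; iterating: T(2)=129, T(3)=-337, T(4)=882, T(5)=-2309, T(6)=6045, T(7)=-15826, T(8)=41433, T(9)=-108473, T(10)=283986, T(11)=-743485, T(12)=1946469, T(13)=-5095922, T(14)=13341297, T(15)=-34927969; answer -34927969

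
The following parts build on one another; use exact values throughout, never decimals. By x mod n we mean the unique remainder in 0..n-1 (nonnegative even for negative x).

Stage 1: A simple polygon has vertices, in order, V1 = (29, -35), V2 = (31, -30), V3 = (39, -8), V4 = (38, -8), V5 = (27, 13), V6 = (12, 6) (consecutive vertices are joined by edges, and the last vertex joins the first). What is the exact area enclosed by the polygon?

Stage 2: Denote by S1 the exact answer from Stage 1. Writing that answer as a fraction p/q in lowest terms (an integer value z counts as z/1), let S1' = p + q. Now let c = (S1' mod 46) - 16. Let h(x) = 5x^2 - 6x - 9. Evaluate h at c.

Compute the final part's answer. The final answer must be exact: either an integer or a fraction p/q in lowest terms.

Stage 1: cross terms: (29*-30 - 31*-35)=215, (31*-8 - 39*-30)=922, (39*-8 - 38*-8)=-8, (38*13 - 27*-8)=710, (27*6 - 12*13)=6, (12*-35 - 29*6)=-594; twice the area = |1251| = 1251; area = 1251/2; answer 1251/2
Stage 2: S1 = 1251/2; threaded value p + q = 1253; c = -5; 5*(-5)^2 - 6*(-5)^1 - 9 = (125) + (30) + (-9) = 146; answer 146

146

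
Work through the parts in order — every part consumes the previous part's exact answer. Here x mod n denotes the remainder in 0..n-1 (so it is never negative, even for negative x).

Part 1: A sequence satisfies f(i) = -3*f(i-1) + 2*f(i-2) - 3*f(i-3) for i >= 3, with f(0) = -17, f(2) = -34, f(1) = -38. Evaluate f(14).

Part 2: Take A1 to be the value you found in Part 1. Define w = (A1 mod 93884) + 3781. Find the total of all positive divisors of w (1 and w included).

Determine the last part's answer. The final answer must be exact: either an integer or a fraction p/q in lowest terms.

Part 1: f(3) = -3*(-34) + 2*(-38) - 3*(-17) = 77; iterating: f(3)=77, f(4)=-185, f(5)=811, f(6)=-3034, f(7)=11279, f(8)=-42338, f(9)=158674, f(10)=-594535, f(11)=2227967, f(12)=-8348993, f(13)=31286518, f(14)=-117241441; answer -117241441
Part 2: A1 = -117241441; w = 23456; 23456 = 2^5 * 733; sigma = (1 + 2 + 4 + 8 + 16 + 32) * (1 + 733) = 63 * 734 = 46242; answer 46242

46242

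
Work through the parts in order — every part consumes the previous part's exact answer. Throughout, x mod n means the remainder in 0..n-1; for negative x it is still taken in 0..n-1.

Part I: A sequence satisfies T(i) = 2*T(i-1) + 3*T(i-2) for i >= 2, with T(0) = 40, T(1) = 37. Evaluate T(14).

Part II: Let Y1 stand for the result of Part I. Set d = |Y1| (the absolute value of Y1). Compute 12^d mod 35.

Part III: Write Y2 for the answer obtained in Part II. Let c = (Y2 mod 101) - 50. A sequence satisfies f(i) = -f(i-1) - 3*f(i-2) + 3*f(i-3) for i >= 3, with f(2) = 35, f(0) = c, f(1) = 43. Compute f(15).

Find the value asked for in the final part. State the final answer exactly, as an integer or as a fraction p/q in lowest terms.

-924692

Part I: T(2) = 2*(37) + 3*(40) = 194; iterating: T(2)=194, T(3)=499, T(4)=1580, T(5)=4657, T(6)=14054, T(7)=42079, T(8)=126320, T(9)=378877, T(10)=1136714, T(11)=3410059, T(12)=10230260, T(13)=30690697, T(14)=92072174; answer 92072174
Part II: Y1 = 92072174; d = 92072174; squarings mod 35: 12^1=12, 12^2=4, 12^4=16, 12^8=11, 12^16=16, 12^32=11, 12^64=16, 12^128=11, 12^256=16, 12^512=11, 12^1024=16, 12^2048=11, 12^4096=16, 12^8192=11, 12^16384=16, 12^32768=11, 12^65536=16, 12^131072=11, 12^262144=16, 12^524288=11, 12^1048576=16, 12^2097152=11, 12^4194304=16, 12^8388608=11, 12^16777216=16, 12^33554432=11, 12^67108864=16; 12^92072174 = 12^2 * 12^4 * 12^8 * 12^32 * 12^64 * 12^128 * 12^2048 * 12^8192 * 12^16384 * 12^32768 * 12^262144 * 12^524288 * 12^1048576 * 12^2097152 * 12^4194304 * 12^16777216 * 12^67108864 = 4 (mod 35); answer 4
Part III: Y2 = 4; c = -46; f(3) = -1*(35) - 3*(43) + 3*(-46) = -302; iterating: f(3)=-302, f(4)=326, f(5)=685, f(6)=-2569, f(7)=1492, f(8)=8270, f(9)=-20453, f(10)=119, f(11)=86050, f(12)=-147766, f(13)=-110027, f(14)=811475, f(15)=-924692; answer -924692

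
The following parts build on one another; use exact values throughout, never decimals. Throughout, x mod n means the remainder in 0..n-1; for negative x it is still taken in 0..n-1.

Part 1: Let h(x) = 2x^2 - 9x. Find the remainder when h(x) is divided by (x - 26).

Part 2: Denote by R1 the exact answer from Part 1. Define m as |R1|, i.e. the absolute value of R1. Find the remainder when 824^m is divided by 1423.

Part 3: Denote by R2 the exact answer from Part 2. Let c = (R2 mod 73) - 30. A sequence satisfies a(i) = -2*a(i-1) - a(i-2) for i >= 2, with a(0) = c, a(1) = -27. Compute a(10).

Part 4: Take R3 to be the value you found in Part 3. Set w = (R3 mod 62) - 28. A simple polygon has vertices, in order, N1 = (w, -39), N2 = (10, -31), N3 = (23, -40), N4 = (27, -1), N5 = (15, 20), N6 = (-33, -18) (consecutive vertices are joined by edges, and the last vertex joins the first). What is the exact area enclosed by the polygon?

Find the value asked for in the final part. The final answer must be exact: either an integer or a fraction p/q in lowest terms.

Part 1: remainder = value at the root: 2*(26)^2 - 9*(26)^1 = (1352) + (-234) = 1118; answer 1118
Part 2: R1 = 1118; m = 1118; squarings mod 1423: 824^1=824, 824^2=205, 824^4=758, 824^8=1095, 824^16=859, 824^32=767, 824^64=590, 824^128=888, 824^256=202, 824^512=960, 824^1024=919; 824^1118 = 824^2 * 824^4 * 824^8 * 824^16 * 824^64 * 824^1024 = 988 (mod 1423); answer 988
Part 3: R2 = 988; c = 9; a(2) = -2*(-27) - 1*(9) = 45; iterating: a(2)=45, a(3)=-63, a(4)=81, a(5)=-99, a(6)=117, a(7)=-135, a(8)=153, a(9)=-171, a(10)=189; answer 189
Part 4: R3 = 189; w = -25; cross terms: (-25*-31 - 10*-39)=1165, (10*-40 - 23*-31)=313, (23*-1 - 27*-40)=1057, (27*20 - 15*-1)=555, (15*-18 - -33*20)=390, (-33*-39 - -25*-18)=837; twice the area = |4317| = 4317; area = 4317/2; answer 4317/2

4317/2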